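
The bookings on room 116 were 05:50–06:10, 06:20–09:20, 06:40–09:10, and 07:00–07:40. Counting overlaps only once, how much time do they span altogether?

Merged: 05:50–06:10, 06:20–09:20.
Lengths: 20 min + 3 h = 3 h 20 min.

3 h 20 min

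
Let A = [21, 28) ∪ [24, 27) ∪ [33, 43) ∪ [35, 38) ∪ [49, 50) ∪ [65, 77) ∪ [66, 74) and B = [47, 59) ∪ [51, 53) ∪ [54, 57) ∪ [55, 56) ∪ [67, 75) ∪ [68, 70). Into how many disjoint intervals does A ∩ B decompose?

Merge the first list: [21, 28), [33, 43), [49, 50), [65, 77).
Merge the second list: [47, 59), [67, 75).
A ∩ B = [49, 50), [67, 75).
That is 2 disjoint pieces.

2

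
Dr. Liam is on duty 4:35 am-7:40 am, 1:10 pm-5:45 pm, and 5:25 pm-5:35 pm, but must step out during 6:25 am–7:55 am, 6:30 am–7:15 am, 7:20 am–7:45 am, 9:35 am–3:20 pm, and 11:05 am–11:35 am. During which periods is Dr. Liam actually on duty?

First set merges to 4:35 am–7:40 am, 1:10 pm–5:45 pm.
Second set merges to 6:25 am–7:55 am, 9:35 am–3:20 pm.
4:35 am–7:40 am \ B = 4:35 am–6:25 am.
1:10 pm–5:45 pm \ B = 3:20 pm–5:45 pm.

4:35 am–6:25 am, 3:20 pm–5:45 pm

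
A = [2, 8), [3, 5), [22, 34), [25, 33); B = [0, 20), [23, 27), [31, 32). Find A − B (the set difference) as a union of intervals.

[22, 23) ∪ [27, 31) ∪ [32, 34)

First set merges to [2, 8), [22, 34).
[2, 8): entirely removed.
[22, 34) \ B = [22, 23), [27, 31), [32, 34).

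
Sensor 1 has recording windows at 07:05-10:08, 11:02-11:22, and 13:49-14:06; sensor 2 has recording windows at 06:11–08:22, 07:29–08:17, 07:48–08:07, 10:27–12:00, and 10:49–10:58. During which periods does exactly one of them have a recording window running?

Second set merges to 06:11–08:22, 10:27–12:00.
A but not B: 08:22–10:08, 13:49–14:06.
B but not A: 06:11–07:05, 10:27–11:02, 11:22–12:00.
Combining gives A △ B.

06:11–07:05, 08:22–10:08, 10:27–11:02, 11:22–12:00, 13:49–14:06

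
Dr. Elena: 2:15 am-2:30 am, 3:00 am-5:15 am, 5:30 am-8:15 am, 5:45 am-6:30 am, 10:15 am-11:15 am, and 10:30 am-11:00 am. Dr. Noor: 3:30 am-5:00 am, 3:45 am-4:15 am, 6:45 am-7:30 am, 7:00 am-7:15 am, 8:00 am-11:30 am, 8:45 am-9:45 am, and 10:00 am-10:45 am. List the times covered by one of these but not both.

Merge the first list: 2:15 am-2:30 am, 3:00 am-5:15 am, 5:30 am-8:15 am, 10:15 am-11:15 am.
Merge the second list: 3:30 am-5:00 am, 6:45 am-7:30 am, 8:00 am-11:30 am.
A but not B: 2:15 am-2:30 am, 3:00 am-3:30 am, 5:00 am-5:15 am, 5:30 am-6:45 am, 7:30 am-8:00 am.
B but not A: 8:15 am-10:15 am, 11:15 am-11:30 am.
Combining gives A △ B.

2:15 am-2:30 am, 3:00 am-3:30 am, 5:00 am-5:15 am, 5:30 am-6:45 am, 7:30 am-8:00 am, 8:15 am-10:15 am, 11:15 am-11:30 am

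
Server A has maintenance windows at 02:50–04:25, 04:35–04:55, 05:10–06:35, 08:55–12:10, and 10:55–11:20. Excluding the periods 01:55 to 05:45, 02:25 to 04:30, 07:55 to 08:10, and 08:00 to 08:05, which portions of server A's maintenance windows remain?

Merge the first list: 02:50–04:25, 04:35–04:55, 05:10–06:35, 08:55–12:10.
Merge the second list: 01:55–05:45, 07:55–08:10.
02:50–04:25: entirely removed.
04:35–04:55: entirely removed.
05:10–06:35 \ B = 05:45–06:35.
08:55–12:10: nothing removed.

05:45–06:35, 08:55–12:10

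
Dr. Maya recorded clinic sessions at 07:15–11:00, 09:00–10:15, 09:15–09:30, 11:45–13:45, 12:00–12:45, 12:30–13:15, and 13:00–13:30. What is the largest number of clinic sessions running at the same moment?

Sweep endpoints in order; track running count of active intervals.
Peak of 3 reached at 09:15.

3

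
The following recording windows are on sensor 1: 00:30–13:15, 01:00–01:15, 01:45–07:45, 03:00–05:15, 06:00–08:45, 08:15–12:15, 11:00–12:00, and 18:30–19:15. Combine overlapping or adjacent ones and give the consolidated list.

00:30-13:15, 18:30-19:15

01:00-01:15 overlaps/touches 00:30-13:15 → extend to 00:30-13:15.
01:45-07:45 overlaps/touches 00:30-13:15 → extend to 00:30-13:15.
03:00-05:15 overlaps/touches 00:30-13:15 → extend to 00:30-13:15.
06:00-08:45 overlaps/touches 00:30-13:15 → extend to 00:30-13:15.
08:15-12:15 overlaps/touches 00:30-13:15 → extend to 00:30-13:15.
11:00-12:00 overlaps/touches 00:30-13:15 → extend to 00:30-13:15.
18:30-19:15 is disjoint → start new block.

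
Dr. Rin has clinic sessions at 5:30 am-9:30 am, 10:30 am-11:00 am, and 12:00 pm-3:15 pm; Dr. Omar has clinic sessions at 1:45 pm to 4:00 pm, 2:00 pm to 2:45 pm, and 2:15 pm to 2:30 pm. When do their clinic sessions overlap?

B, merged: 1:45 pm-4:00 pm.
5:30 am-9:30 am: no overlap with the second set.
10:30 am-11:00 am: no overlap with the second set.
12:00 pm-3:15 pm meets the second set on 1:45 pm-3:15 pm.

1:45 pm-3:15 pm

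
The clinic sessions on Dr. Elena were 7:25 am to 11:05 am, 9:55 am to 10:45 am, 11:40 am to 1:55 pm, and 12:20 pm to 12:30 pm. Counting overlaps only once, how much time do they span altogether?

5 h 55 min

Merged: 7:25 am-11:05 am, 11:40 am-1:55 pm.
Lengths: 3 h 40 min + 2 h 15 min = 5 h 55 min.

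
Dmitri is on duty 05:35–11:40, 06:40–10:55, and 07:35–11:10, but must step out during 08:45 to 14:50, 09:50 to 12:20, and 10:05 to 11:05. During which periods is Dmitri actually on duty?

05:35–08:45

Merge the first list: 05:35–11:40.
Merge the second list: 08:45–14:50.
05:35–11:40 \ B = 05:35–08:45.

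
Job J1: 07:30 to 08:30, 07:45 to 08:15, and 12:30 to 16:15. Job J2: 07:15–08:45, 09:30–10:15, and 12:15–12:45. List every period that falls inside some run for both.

07:30-08:30, 12:30-12:45

A, merged: 07:30-08:30, 12:30-16:15.
07:30-08:30 overlaps B on 07:30-08:30.
12:30-16:15 overlaps B on 12:30-12:45.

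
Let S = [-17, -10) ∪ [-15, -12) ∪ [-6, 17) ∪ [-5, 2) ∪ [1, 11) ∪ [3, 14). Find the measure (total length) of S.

Merged: [-17, -10), [-6, 17).
Lengths: 7 + 23 = 30.

30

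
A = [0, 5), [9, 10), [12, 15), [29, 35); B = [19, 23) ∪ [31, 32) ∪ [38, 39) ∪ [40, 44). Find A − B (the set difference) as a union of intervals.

[0, 5) ∪ [9, 10) ∪ [12, 15) ∪ [29, 31) ∪ [32, 35)

[0, 5) is untouched.
[9, 10) is untouched.
[12, 15) is untouched.
[29, 35) with B removed leaves [29, 31), [32, 35).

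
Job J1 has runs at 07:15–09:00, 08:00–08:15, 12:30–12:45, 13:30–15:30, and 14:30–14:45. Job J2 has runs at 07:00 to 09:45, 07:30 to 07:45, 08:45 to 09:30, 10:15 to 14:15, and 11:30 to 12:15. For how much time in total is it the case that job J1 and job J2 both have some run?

2 h 45 min

A, merged: 07:15-09:00, 12:30-12:45, 13:30-15:30.
B, merged: 07:00-09:45, 10:15-14:15.
A ∩ B = 07:15-09:00, 12:30-12:45, 13:30-14:15.
Total: 1 h 45 min + 15 min + 45 min = 2 h 45 min.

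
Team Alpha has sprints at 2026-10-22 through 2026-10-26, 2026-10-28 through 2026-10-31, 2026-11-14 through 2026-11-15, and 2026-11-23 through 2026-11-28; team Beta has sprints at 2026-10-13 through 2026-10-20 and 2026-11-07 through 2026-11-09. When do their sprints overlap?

none

2026-10-22 through 2026-10-26 meets no B interval.
2026-10-28 through 2026-10-31 meets no B interval.
2026-11-14 through 2026-11-15 meets no B interval.
2026-11-23 through 2026-11-28 meets no B interval.
No overlap.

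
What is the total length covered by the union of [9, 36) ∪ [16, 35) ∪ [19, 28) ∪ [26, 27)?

Merged: [9, 36).
Length: 27.

27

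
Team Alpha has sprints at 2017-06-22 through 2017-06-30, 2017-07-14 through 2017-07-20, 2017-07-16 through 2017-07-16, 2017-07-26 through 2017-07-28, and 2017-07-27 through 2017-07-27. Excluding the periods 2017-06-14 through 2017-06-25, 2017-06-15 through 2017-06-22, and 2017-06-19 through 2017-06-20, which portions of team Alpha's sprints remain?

First set merges to 2017-06-22 through 2017-06-30, 2017-07-14 through 2017-07-20, 2017-07-26 through 2017-07-28.
Second set merges to 2017-06-14 through 2017-06-25.
2017-06-22 through 2017-06-30 minus B → 2017-06-26 through 2017-06-30.
2017-07-14 through 2017-07-20: no B overlap → unchanged.
2017-07-26 through 2017-07-28: no B overlap → unchanged.

2017-06-26 through 2017-06-30, 2017-07-14 through 2017-07-20, 2017-07-26 through 2017-07-28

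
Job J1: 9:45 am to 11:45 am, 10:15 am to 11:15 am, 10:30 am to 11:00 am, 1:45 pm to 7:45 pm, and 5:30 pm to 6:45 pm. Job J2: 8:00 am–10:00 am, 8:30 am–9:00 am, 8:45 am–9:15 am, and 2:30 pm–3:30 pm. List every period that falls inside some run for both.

A, merged: 9:45 am-11:45 am, 1:45 pm-7:45 pm.
B, merged: 8:00 am-10:00 am, 2:30 pm-3:30 pm.
9:45 am-11:45 am overlaps B on 9:45 am-10:00 am.
1:45 pm-7:45 pm overlaps B on 2:30 pm-3:30 pm.

9:45 am-10:00 am, 2:30 pm-3:30 pm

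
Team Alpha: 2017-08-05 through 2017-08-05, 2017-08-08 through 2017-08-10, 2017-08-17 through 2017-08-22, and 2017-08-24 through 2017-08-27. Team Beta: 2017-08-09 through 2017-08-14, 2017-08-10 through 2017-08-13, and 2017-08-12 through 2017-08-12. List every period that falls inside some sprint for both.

2017-08-09 through 2017-08-10

B, merged: 2017-08-09 through 2017-08-14.
2017-08-05 through 2017-08-05 meets no B interval.
2017-08-08 through 2017-08-10 ∩ B → 2017-08-09 through 2017-08-10.
2017-08-17 through 2017-08-22 meets no B interval.
2017-08-24 through 2017-08-27 meets no B interval.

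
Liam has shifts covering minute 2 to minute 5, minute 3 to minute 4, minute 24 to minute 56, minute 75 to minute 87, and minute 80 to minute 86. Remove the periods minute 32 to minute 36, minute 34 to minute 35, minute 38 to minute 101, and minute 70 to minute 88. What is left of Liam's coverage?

A, merged: minute 2 to minute 5, minute 24 to minute 56, minute 75 to minute 87.
B, merged: minute 32 to minute 36, minute 38 to minute 101.
minute 2 to minute 5: nothing removed.
minute 24 to minute 56 \ B = minute 24 to minute 32, minute 36 to minute 38.
minute 75 to minute 87: entirely removed.

minute 2 to minute 5, minute 24 to minute 32, minute 36 to minute 38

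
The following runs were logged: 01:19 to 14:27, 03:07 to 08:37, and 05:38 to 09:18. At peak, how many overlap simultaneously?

At 05:38, 3 of the intervals are simultaneously active.
No point has more.

3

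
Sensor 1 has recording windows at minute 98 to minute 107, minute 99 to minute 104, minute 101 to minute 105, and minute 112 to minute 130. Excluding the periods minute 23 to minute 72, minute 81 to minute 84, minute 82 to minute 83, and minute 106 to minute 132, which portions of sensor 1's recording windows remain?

A, merged: minute 98 to minute 107, minute 112 to minute 130.
B, merged: minute 23 to minute 72, minute 81 to minute 84, minute 106 to minute 132.
minute 98 to minute 107 minus B → minute 98 to minute 106.
minute 112 to minute 130: fully covered by B → removed.

minute 98 to minute 106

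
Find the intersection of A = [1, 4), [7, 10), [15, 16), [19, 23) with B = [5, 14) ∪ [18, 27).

[1, 4) falls entirely outside B.
[7, 10) overlaps B on [7, 10).
[15, 16) falls entirely outside B.
[19, 23) overlaps B on [19, 23).

[7, 10) ∪ [19, 23)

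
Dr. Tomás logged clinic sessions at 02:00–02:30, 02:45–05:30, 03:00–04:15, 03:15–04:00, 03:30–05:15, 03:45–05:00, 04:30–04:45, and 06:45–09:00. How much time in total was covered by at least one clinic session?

Merged: 02:00–02:30, 02:45–05:30, 06:45–09:00.
Lengths: 30 min + 2 h 45 min + 2 h 15 min = 5 h 30 min.

5 h 30 min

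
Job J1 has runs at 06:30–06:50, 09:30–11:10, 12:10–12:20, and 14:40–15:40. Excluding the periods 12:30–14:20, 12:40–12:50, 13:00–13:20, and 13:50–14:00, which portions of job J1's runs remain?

06:30–06:50, 09:30–11:10, 12:10–12:20, 14:40–15:40

Second set merges to 12:30–14:20.
06:30–06:50: nothing removed.
09:30–11:10: nothing removed.
12:10–12:20: nothing removed.
14:40–15:40: nothing removed.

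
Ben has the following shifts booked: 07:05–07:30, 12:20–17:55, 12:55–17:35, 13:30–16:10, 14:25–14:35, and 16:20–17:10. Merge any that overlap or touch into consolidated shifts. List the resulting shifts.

12:20–17:55 is disjoint → start new block.
12:55–17:35 overlaps/touches 12:20–17:55 → extend to 12:20–17:55.
13:30–16:10 overlaps/touches 12:20–17:55 → extend to 12:20–17:55.
14:25–14:35 overlaps/touches 12:20–17:55 → extend to 12:20–17:55.
16:20–17:10 overlaps/touches 12:20–17:55 → extend to 12:20–17:55.

07:05–07:30, 12:20–17:55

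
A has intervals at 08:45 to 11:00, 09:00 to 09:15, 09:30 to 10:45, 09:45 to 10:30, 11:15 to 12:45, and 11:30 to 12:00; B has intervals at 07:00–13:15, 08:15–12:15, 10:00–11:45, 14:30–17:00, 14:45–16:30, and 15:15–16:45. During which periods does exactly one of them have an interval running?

07:00–08:45, 11:00–11:15, 12:45–13:15, 14:30–17:00

A, merged: 08:45–11:00, 11:15–12:45.
B, merged: 07:00–13:15, 14:30–17:00.
A \ B = none.
B \ A = 07:00–08:45, 11:00–11:15, 12:45–13:15, 14:30–17:00.
Union of the two gives the symmetric difference.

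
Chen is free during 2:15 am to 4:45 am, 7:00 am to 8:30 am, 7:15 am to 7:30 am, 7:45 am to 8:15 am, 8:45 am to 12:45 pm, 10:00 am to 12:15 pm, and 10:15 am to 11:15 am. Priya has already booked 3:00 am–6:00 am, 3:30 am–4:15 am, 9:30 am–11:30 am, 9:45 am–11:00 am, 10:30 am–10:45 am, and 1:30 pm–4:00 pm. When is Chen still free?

2:15 am-3:00 am, 7:00 am-8:30 am, 8:45 am-9:30 am, 11:30 am-12:45 pm

First set merges to 2:15 am-4:45 am, 7:00 am-8:30 am, 8:45 am-12:45 pm.
Second set merges to 3:00 am-6:00 am, 9:30 am-11:30 am, 1:30 pm-4:00 pm.
2:15 am-4:45 am minus B → 2:15 am-3:00 am.
7:00 am-8:30 am: no B overlap → unchanged.
8:45 am-12:45 pm minus B → 8:45 am-9:30 am, 11:30 am-12:45 pm.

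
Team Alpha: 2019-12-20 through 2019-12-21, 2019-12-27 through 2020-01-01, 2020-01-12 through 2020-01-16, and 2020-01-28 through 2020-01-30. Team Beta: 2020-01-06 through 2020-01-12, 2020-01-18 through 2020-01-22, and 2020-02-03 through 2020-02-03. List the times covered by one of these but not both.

2019-12-20 through 2019-12-21, 2019-12-27 through 2020-01-01, 2020-01-06 through 2020-01-11, 2020-01-13 through 2020-01-16, 2020-01-18 through 2020-01-22, 2020-01-28 through 2020-01-30, 2020-02-03 through 2020-02-03

A \ B = 2019-12-20 through 2019-12-21, 2019-12-27 through 2020-01-01, 2020-01-13 through 2020-01-16, 2020-01-28 through 2020-01-30.
B \ A = 2020-01-06 through 2020-01-11, 2020-01-18 through 2020-01-22, 2020-02-03 through 2020-02-03.
Union of the two gives the symmetric difference.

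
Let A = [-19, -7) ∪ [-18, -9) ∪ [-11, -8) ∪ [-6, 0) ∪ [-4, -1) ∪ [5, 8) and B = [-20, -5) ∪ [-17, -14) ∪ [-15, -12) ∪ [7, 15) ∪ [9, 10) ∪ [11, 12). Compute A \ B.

[-5, 0) ∪ [5, 7)

First set merges to [-19, -7), [-6, 0), [5, 8).
Second set merges to [-20, -5), [7, 15).
[-19, -7) lies entirely inside B → drops out.
[-6, 0) with B removed leaves [-5, 0).
[5, 8) with B removed leaves [5, 7).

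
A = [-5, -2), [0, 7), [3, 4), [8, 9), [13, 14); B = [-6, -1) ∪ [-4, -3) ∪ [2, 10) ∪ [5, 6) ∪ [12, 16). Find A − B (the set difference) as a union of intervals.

[0, 2)

Merge the first list: [-5, -2), [0, 7), [8, 9), [13, 14).
Merge the second list: [-6, -1), [2, 10), [12, 16).
[-5, -2) lies entirely inside B → drops out.
[0, 7) with B removed leaves [0, 2).
[8, 9) lies entirely inside B → drops out.
[13, 14) lies entirely inside B → drops out.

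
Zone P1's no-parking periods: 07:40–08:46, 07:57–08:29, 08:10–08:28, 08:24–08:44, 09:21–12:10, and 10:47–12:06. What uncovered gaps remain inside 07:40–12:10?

After merging, the occupied span is 07:40-08:46, 09:21-12:10.
Gaps within 07:40-12:10: 08:46-09:21.

08:46-09:21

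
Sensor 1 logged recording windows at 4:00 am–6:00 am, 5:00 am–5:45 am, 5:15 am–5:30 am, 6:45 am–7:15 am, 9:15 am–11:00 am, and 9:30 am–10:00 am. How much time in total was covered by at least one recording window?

Merged: 4:00 am-6:00 am, 6:45 am-7:15 am, 9:15 am-11:00 am.
Lengths: 2 h + 30 min + 1 h 45 min = 4 h 15 min.

4 h 15 min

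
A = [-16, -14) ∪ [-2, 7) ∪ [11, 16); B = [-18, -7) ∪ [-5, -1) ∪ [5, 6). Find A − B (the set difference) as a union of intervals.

[-1, 5) ∪ [6, 7) ∪ [11, 16)

[-16, -14) lies entirely inside B → drops out.
[-2, 7) with B removed leaves [-1, 5), [6, 7).
[11, 16) is untouched.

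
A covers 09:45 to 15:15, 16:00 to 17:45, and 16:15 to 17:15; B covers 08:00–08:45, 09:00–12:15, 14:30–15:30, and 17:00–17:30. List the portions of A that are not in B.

12:15–14:30, 16:00–17:00, 17:30–17:45

Merge the first list: 09:45–15:15, 16:00–17:45.
09:45–15:15 with B removed leaves 12:15–14:30.
16:00–17:45 with B removed leaves 16:00–17:00, 17:30–17:45.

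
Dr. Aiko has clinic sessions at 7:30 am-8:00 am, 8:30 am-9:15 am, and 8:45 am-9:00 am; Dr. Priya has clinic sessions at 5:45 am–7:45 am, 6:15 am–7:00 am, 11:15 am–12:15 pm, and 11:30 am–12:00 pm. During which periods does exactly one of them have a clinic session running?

Merge the first list: 7:30 am–8:00 am, 8:30 am–9:15 am.
Merge the second list: 5:45 am–7:45 am, 11:15 am–12:15 pm.
Only in the first: 7:45 am–8:00 am, 8:30 am–9:15 am.
Only in the second: 5:45 am–7:30 am, 11:15 am–12:15 pm.
Together these are the periods covered by exactly one.

5:45 am–7:30 am, 7:45 am–8:00 am, 8:30 am–9:15 am, 11:15 am–12:15 pm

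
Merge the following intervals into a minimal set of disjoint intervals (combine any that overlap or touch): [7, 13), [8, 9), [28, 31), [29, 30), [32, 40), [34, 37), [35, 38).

[8, 9) overlaps/touches [7, 13) → extend to [7, 13).
[28, 31) is disjoint → start new block.
[29, 30) overlaps/touches [28, 31) → extend to [28, 31).
[32, 40) is disjoint → start new block.
[34, 37) overlaps/touches [32, 40) → extend to [32, 40).
[35, 38) overlaps/touches [32, 40) → extend to [32, 40).

[7, 13) ∪ [28, 31) ∪ [32, 40)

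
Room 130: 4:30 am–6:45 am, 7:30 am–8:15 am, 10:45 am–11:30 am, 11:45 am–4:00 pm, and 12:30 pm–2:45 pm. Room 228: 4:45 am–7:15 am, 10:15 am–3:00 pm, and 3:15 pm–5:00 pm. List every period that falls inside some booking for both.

A, merged: 4:30 am–6:45 am, 7:30 am–8:15 am, 10:45 am–11:30 am, 11:45 am–4:00 pm.
4:30 am–6:45 am overlaps B on 4:45 am–6:45 am.
7:30 am–8:15 am falls entirely outside B.
10:45 am–11:30 am overlaps B on 10:45 am–11:30 am.
11:45 am–4:00 pm overlaps B on 11:45 am–3:00 pm, 3:15 pm–4:00 pm.

4:45 am–6:45 am, 10:45 am–11:30 am, 11:45 am–3:00 pm, 3:15 pm–4:00 pm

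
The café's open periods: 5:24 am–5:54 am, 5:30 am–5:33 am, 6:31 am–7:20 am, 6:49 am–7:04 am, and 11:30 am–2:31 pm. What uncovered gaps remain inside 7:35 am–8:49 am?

7:35 am-8:49 am

After merging, the occupied span is 5:24 am-5:54 am, 6:31 am-7:20 am, 11:30 am-2:31 pm.
Uncovered inside 7:35 am-8:49 am: 7:35 am-8:49 am.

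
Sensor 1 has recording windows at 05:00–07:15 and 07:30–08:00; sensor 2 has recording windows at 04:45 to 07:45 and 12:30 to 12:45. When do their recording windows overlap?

05:00–07:15 overlaps B on 05:00–07:15.
07:30–08:00 overlaps B on 07:30–07:45.

05:00–07:15, 07:30–07:45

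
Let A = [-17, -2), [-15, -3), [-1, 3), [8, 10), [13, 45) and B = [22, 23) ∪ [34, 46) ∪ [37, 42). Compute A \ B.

First set merges to [-17, -2), [-1, 3), [8, 10), [13, 45).
Second set merges to [22, 23), [34, 46).
[-17, -2) is untouched.
[-1, 3) is untouched.
[8, 10) is untouched.
[13, 45) with B removed leaves [13, 22), [23, 34).

[-17, -2) ∪ [-1, 3) ∪ [8, 10) ∪ [13, 22) ∪ [23, 34)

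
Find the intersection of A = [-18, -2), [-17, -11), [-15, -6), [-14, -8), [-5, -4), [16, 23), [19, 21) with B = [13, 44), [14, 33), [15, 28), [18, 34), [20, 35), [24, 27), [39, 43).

A, merged: [-18, -2), [16, 23).
B, merged: [13, 44).
[-18, -2) meets no B interval.
[16, 23) ∩ B → [16, 23).

[16, 23)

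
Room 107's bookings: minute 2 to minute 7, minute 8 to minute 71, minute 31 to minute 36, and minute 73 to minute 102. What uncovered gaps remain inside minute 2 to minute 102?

minute 7 to minute 8, minute 71 to minute 73

The merged coverage is minute 2 to minute 7, minute 8 to minute 71, minute 73 to minute 102.
Gaps within minute 2 to minute 102: minute 7 to minute 8, minute 71 to minute 73.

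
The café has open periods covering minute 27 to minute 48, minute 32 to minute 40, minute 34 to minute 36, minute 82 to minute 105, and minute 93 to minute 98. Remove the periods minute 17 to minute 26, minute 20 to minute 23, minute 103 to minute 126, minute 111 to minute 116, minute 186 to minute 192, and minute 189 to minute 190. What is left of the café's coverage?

A, merged: minute 27 to minute 48, minute 82 to minute 105.
B, merged: minute 17 to minute 26, minute 103 to minute 126, minute 186 to minute 192.
minute 27 to minute 48 is untouched.
minute 82 to minute 105 with B removed leaves minute 82 to minute 103.

minute 27 to minute 48, minute 82 to minute 103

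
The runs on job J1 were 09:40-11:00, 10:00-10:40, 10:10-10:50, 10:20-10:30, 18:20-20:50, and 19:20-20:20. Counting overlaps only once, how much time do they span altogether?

Merged: 09:40–11:00, 18:20–20:50.
Lengths: 1 h 20 min + 2 h 30 min = 3 h 50 min.

3 h 50 min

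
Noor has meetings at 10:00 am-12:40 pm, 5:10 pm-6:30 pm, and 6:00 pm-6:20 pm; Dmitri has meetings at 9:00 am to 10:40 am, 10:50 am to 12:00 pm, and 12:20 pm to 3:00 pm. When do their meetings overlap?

First set merges to 10:00 am–12:40 pm, 5:10 pm–6:30 pm.
10:00 am–12:40 pm meets the second set on 10:00 am–10:40 am, 10:50 am–12:00 pm, 12:20 pm–12:40 pm.
5:10 pm–6:30 pm: no overlap with the second set.

10:00 am–10:40 am, 10:50 am–12:00 pm, 12:20 pm–12:40 pm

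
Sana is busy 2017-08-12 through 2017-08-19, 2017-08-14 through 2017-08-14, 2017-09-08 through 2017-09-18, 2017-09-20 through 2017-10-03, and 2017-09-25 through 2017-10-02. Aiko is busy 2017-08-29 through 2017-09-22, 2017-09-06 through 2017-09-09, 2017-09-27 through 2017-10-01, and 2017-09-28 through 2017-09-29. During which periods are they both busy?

2017-09-08 through 2017-09-18, 2017-09-20 through 2017-09-22, 2017-09-27 through 2017-10-01

Merge the first list: 2017-08-12 through 2017-08-19, 2017-09-08 through 2017-09-18, 2017-09-20 through 2017-10-03.
Merge the second list: 2017-08-29 through 2017-09-22, 2017-09-27 through 2017-10-01.
2017-08-12 through 2017-08-19 falls entirely outside B.
2017-09-08 through 2017-09-18 overlaps B on 2017-09-08 through 2017-09-18.
2017-09-20 through 2017-10-03 overlaps B on 2017-09-20 through 2017-09-22, 2017-09-27 through 2017-10-01.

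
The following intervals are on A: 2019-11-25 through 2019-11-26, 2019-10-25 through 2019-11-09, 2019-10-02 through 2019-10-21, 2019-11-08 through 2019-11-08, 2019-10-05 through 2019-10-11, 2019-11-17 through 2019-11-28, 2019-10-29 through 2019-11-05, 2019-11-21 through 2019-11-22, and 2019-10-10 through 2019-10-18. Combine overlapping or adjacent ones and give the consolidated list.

Sort by start: 2019-10-02 through 2019-10-21, 2019-10-05 through 2019-10-11, 2019-10-10 through 2019-10-18, 2019-10-25 through 2019-11-09, 2019-10-29 through 2019-11-05, 2019-11-08 through 2019-11-08, 2019-11-17 through 2019-11-28, 2019-11-21 through 2019-11-22, 2019-11-25 through 2019-11-26.
2019-10-05 through 2019-10-11 overlaps/touches 2019-10-02 through 2019-10-21 → extend to 2019-10-02 through 2019-10-21.
2019-10-10 through 2019-10-18 overlaps/touches 2019-10-02 through 2019-10-21 → extend to 2019-10-02 through 2019-10-21.
2019-10-25 through 2019-11-09 is disjoint → start new block.
2019-10-29 through 2019-11-05 overlaps/touches 2019-10-25 through 2019-11-09 → extend to 2019-10-25 through 2019-11-09.
2019-11-08 through 2019-11-08 overlaps/touches 2019-10-25 through 2019-11-09 → extend to 2019-10-25 through 2019-11-09.
2019-11-17 through 2019-11-28 is disjoint → start new block.
2019-11-21 through 2019-11-22 overlaps/touches 2019-11-17 through 2019-11-28 → extend to 2019-11-17 through 2019-11-28.
2019-11-25 through 2019-11-26 overlaps/touches 2019-11-17 through 2019-11-28 → extend to 2019-11-17 through 2019-11-28.

2019-10-02 through 2019-10-21, 2019-10-25 through 2019-11-09, 2019-11-17 through 2019-11-28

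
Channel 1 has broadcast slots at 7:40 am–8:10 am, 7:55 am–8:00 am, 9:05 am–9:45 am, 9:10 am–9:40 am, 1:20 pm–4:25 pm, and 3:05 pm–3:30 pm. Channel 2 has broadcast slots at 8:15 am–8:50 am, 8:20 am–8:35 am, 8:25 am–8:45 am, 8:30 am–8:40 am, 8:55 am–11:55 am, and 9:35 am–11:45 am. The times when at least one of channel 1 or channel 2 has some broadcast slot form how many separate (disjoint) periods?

4

First set merges to 7:40 am-8:10 am, 9:05 am-9:45 am, 1:20 pm-4:25 pm.
Second set merges to 8:15 am-8:50 am, 8:55 am-11:55 am.
A ∪ B = 7:40 am-8:10 am, 8:15 am-8:50 am, 8:55 am-11:55 am, 1:20 pm-4:25 pm.
That is 4 disjoint pieces.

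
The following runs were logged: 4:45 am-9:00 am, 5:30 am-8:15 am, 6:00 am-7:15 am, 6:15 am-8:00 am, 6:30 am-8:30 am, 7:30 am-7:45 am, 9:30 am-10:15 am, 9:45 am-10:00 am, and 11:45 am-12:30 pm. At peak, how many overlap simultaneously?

At 6:30 am, 5 of the intervals are simultaneously active.
No point has more.

5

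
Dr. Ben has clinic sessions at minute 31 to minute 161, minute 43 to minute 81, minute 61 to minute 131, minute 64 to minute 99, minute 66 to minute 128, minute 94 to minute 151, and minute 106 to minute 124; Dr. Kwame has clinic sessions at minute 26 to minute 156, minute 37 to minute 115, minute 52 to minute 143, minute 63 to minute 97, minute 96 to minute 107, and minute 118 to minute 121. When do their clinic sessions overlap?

Merge the first list: minute 31 to minute 161.
Merge the second list: minute 26 to minute 156.
minute 31 to minute 161 meets the second set on minute 31 to minute 156.

minute 31 to minute 156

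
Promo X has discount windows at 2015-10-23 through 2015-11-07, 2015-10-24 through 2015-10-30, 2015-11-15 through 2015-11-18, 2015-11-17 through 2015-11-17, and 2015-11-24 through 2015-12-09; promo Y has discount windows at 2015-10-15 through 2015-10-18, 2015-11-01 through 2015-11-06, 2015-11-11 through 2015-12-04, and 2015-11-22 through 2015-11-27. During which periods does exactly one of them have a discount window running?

Merge the first list: 2015-10-23 through 2015-11-07, 2015-11-15 through 2015-11-18, 2015-11-24 through 2015-12-09.
Merge the second list: 2015-10-15 through 2015-10-18, 2015-11-01 through 2015-11-06, 2015-11-11 through 2015-12-04.
A \ B = 2015-10-23 through 2015-10-31, 2015-11-07 through 2015-11-07, 2015-12-05 through 2015-12-09.
B \ A = 2015-10-15 through 2015-10-18, 2015-11-11 through 2015-11-14, 2015-11-19 through 2015-11-23.
Union of the two gives the symmetric difference.

2015-10-15 through 2015-10-18, 2015-10-23 through 2015-10-31, 2015-11-07 through 2015-11-07, 2015-11-11 through 2015-11-14, 2015-11-19 through 2015-11-23, 2015-12-05 through 2015-12-09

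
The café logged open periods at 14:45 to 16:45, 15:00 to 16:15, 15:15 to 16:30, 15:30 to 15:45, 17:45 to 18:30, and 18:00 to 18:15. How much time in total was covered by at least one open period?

Merged: 14:45–16:45, 17:45–18:30.
Lengths: 2 h + 45 min = 2 h 45 min.

2 h 45 min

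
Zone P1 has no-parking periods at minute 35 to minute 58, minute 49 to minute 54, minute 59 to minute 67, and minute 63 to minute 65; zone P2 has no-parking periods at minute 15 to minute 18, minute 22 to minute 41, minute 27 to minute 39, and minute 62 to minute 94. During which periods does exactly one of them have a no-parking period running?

Merge the first list: minute 35 to minute 58, minute 59 to minute 67.
Merge the second list: minute 15 to minute 18, minute 22 to minute 41, minute 62 to minute 94.
Only in the first: minute 41 to minute 58, minute 59 to minute 62.
Only in the second: minute 15 to minute 18, minute 22 to minute 35, minute 67 to minute 94.
Together these are the periods covered by exactly one.

minute 15 to minute 18, minute 22 to minute 35, minute 41 to minute 58, minute 59 to minute 62, minute 67 to minute 94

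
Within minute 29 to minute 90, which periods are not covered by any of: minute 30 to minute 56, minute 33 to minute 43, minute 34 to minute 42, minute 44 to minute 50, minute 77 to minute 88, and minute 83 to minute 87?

After merging, the occupied span is minute 30 to minute 56, minute 77 to minute 88.
Complement within minute 29 to minute 90: minute 29 to minute 30, minute 56 to minute 77, minute 88 to minute 90.

minute 29 to minute 30, minute 56 to minute 77, minute 88 to minute 90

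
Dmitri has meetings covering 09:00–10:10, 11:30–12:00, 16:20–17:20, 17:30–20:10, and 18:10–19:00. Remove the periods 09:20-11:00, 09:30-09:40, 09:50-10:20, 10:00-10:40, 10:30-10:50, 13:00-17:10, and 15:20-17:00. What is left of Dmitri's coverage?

First set merges to 09:00–10:10, 11:30–12:00, 16:20–17:20, 17:30–20:10.
Second set merges to 09:20–11:00, 13:00–17:10.
09:00–10:10 with B removed leaves 09:00–09:20.
11:30–12:00 is untouched.
16:20–17:20 with B removed leaves 17:10–17:20.
17:30–20:10 is untouched.

09:00–09:20, 11:30–12:00, 17:10–17:20, 17:30–20:10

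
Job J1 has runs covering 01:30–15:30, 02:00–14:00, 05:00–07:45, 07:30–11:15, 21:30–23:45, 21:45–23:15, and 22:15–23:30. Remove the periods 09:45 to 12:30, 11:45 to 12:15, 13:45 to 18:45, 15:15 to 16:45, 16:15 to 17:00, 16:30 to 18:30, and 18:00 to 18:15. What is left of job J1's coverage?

First set merges to 01:30-15:30, 21:30-23:45.
Second set merges to 09:45-12:30, 13:45-18:45.
01:30-15:30 \ B = 01:30-09:45, 12:30-13:45.
21:30-23:45: nothing removed.

01:30-09:45, 12:30-13:45, 21:30-23:45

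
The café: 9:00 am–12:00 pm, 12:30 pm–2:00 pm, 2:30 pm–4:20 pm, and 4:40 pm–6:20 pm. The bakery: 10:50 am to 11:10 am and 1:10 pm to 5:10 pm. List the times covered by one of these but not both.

Only in the first: 9:00 am–10:50 am, 11:10 am–12:00 pm, 12:30 pm–1:10 pm, 5:10 pm–6:20 pm.
Only in the second: 2:00 pm–2:30 pm, 4:20 pm–4:40 pm.
Together these are the periods covered by exactly one.

9:00 am–10:50 am, 11:10 am–12:00 pm, 12:30 pm–1:10 pm, 2:00 pm–2:30 pm, 4:20 pm–4:40 pm, 5:10 pm–6:20 pm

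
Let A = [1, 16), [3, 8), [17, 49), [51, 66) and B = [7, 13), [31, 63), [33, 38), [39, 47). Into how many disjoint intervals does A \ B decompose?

First set merges to [1, 16), [17, 49), [51, 66).
Second set merges to [7, 13), [31, 63).
A \ B = [1, 7), [13, 16), [17, 31), [63, 66).
That is 4 disjoint pieces.

4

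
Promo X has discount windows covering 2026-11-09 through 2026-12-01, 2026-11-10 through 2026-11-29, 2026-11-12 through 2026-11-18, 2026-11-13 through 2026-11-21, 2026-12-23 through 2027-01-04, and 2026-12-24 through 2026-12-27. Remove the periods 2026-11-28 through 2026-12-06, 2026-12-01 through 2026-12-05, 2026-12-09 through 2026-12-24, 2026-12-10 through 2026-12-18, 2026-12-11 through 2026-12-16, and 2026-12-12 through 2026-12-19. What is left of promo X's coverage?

2026-11-09 through 2026-11-27, 2026-12-25 through 2027-01-04

A, merged: 2026-11-09 through 2026-12-01, 2026-12-23 through 2027-01-04.
B, merged: 2026-11-28 through 2026-12-06, 2026-12-09 through 2026-12-24.
2026-11-09 through 2026-12-01 minus B → 2026-11-09 through 2026-11-27.
2026-12-23 through 2027-01-04 minus B → 2026-12-25 through 2027-01-04.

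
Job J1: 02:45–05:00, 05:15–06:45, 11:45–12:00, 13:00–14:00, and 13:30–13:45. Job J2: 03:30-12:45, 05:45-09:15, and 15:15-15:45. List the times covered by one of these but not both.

02:45-03:30, 05:00-05:15, 06:45-11:45, 12:00-12:45, 13:00-14:00, 15:15-15:45

First set merges to 02:45-05:00, 05:15-06:45, 11:45-12:00, 13:00-14:00.
Second set merges to 03:30-12:45, 15:15-15:45.
Only in the first: 02:45-03:30, 13:00-14:00.
Only in the second: 05:00-05:15, 06:45-11:45, 12:00-12:45, 15:15-15:45.
Together these are the periods covered by exactly one.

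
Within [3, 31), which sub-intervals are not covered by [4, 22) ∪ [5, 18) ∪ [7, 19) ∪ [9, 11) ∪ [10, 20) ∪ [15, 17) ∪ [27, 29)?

[3, 4) ∪ [22, 27) ∪ [29, 31)

The merged coverage is [4, 22), [27, 29).
Gaps within [3, 31): [3, 4), [22, 27), [29, 31).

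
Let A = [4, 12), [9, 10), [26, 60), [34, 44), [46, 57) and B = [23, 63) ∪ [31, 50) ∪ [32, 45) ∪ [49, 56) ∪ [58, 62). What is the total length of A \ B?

Merge the first list: [4, 12), [26, 60).
Merge the second list: [23, 63).
A \ B = [4, 12).
Total: 8.

8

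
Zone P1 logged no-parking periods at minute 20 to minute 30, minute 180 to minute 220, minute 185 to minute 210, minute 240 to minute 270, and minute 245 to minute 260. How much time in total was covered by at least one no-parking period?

Merged: minute 20 to minute 30, minute 180 to minute 220, minute 240 to minute 270.
Lengths: 10 minutes + 40 minutes + 30 minutes = 80 minutes.

80 minutes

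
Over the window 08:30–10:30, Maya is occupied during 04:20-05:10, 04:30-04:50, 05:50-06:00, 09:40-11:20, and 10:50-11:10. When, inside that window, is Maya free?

08:30-09:40

The merged coverage is 04:20-05:10, 05:50-06:00, 09:40-11:20.
Complement within 08:30-10:30: 08:30-09:40.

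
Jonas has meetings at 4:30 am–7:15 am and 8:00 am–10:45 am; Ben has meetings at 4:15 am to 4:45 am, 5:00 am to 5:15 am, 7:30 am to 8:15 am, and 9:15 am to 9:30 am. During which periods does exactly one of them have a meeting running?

4:15 am–4:30 am, 4:45 am–5:00 am, 5:15 am–7:15 am, 7:30 am–8:00 am, 8:15 am–9:15 am, 9:30 am–10:45 am

A \ B = 4:45 am–5:00 am, 5:15 am–7:15 am, 8:15 am–9:15 am, 9:30 am–10:45 am.
B \ A = 4:15 am–4:30 am, 7:30 am–8:00 am.
Union of the two gives the symmetric difference.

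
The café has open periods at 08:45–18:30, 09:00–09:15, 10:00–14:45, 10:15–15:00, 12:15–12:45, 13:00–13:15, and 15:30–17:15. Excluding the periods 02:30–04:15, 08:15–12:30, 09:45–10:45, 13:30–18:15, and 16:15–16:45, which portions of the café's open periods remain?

12:30–13:30, 18:15–18:30

First set merges to 08:45–18:30.
Second set merges to 02:30–04:15, 08:15–12:30, 13:30–18:15.
08:45–18:30 with B removed leaves 12:30–13:30, 18:15–18:30.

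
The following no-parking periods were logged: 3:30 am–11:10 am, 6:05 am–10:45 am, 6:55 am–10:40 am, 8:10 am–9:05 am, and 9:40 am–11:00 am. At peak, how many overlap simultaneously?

4

At 8:10 am, 4 of the intervals are simultaneously active.
No point has more.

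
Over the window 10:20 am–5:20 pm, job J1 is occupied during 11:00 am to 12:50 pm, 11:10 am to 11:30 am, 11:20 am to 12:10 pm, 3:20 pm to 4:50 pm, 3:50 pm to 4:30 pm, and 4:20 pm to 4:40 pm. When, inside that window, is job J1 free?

The merged coverage is 11:00 am–12:50 pm, 3:20 pm–4:50 pm.
Uncovered inside 10:20 am–5:20 pm: 10:20 am–11:00 am, 12:50 pm–3:20 pm, 4:50 pm–5:20 pm.

10:20 am–11:00 am, 12:50 pm–3:20 pm, 4:50 pm–5:20 pm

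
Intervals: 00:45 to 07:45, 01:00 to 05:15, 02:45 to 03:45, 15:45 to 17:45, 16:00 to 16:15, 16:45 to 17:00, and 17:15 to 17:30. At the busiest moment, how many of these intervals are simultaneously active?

Sweep endpoints in order; track running count of active intervals.
Peak of 3 reached at 02:45.

3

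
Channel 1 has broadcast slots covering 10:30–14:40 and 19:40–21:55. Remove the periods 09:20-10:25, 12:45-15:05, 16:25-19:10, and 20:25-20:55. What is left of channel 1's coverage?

10:30–12:45, 19:40–20:25, 20:55–21:55

10:30–14:40 \ B = 10:30–12:45.
19:40–21:55 \ B = 19:40–20:25, 20:55–21:55.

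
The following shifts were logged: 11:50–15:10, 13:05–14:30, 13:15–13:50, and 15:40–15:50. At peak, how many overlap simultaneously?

Walk the sorted start/end points keeping a running depth.
The depth first hits 3 at 13:15.

3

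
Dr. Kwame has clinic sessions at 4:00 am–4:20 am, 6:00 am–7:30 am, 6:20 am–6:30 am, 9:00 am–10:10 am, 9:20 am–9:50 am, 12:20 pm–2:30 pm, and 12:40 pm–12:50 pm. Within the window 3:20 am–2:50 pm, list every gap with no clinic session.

After merging, the occupied span is 4:00 am-4:20 am, 6:00 am-7:30 am, 9:00 am-10:10 am, 12:20 pm-2:30 pm.
Uncovered inside 3:20 am-2:50 pm: 3:20 am-4:00 am, 4:20 am-6:00 am, 7:30 am-9:00 am, 10:10 am-12:20 pm, 2:30 pm-2:50 pm.

3:20 am-4:00 am, 4:20 am-6:00 am, 7:30 am-9:00 am, 10:10 am-12:20 pm, 2:30 pm-2:50 pm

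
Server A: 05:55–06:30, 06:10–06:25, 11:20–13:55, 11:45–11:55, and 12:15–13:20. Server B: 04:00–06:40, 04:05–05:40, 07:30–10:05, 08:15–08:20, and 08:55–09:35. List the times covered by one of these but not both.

First set merges to 05:55–06:30, 11:20–13:55.
Second set merges to 04:00–06:40, 07:30–10:05.
Only in the first: 11:20–13:55.
Only in the second: 04:00–05:55, 06:30–06:40, 07:30–10:05.
Together these are the periods covered by exactly one.

04:00–05:55, 06:30–06:40, 07:30–10:05, 11:20–13:55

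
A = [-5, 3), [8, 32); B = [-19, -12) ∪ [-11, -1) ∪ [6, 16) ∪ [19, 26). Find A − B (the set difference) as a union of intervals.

[-1, 3) ∪ [16, 19) ∪ [26, 32)

[-5, 3) minus B → [-1, 3).
[8, 32) minus B → [16, 19), [26, 32).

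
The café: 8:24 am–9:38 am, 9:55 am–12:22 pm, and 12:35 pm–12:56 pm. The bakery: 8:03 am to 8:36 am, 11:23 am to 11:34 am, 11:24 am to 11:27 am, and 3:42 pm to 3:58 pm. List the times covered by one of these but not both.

Merge the second list: 8:03 am–8:36 am, 11:23 am–11:34 am, 3:42 pm–3:58 pm.
Only in the first: 8:36 am–9:38 am, 9:55 am–11:23 am, 11:34 am–12:22 pm, 12:35 pm–12:56 pm.
Only in the second: 8:03 am–8:24 am, 3:42 pm–3:58 pm.
Together these are the periods covered by exactly one.

8:03 am–8:24 am, 8:36 am–9:38 am, 9:55 am–11:23 am, 11:34 am–12:22 pm, 12:35 pm–12:56 pm, 3:42 pm–3:58 pm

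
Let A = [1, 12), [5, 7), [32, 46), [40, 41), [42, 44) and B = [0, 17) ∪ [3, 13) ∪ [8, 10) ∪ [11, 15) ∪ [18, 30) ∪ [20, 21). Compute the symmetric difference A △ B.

First set merges to [1, 12), [32, 46).
Second set merges to [0, 17), [18, 30).
A but not B: [32, 46).
B but not A: [0, 1), [12, 17), [18, 30).
Combining gives A △ B.

[0, 1) ∪ [12, 17) ∪ [18, 30) ∪ [32, 46)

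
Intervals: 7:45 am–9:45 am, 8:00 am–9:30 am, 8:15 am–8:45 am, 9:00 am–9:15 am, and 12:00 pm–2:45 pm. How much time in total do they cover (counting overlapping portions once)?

Merged: 7:45 am–9:45 am, 12:00 pm–2:45 pm.
Lengths: 2 h + 2 h 45 min = 4 h 45 min.

4 h 45 min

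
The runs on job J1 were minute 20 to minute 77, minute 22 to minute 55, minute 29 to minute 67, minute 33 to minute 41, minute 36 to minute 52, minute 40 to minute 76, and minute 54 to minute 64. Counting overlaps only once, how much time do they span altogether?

57 minutes

Merged: minute 20 to minute 77.
Length: 57 minutes.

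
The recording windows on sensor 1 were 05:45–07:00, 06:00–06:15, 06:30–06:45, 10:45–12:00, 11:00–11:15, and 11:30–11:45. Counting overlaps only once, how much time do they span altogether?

2 h 30 min

Merged: 05:45-07:00, 10:45-12:00.
Lengths: 1 h 15 min + 1 h 15 min = 2 h 30 min.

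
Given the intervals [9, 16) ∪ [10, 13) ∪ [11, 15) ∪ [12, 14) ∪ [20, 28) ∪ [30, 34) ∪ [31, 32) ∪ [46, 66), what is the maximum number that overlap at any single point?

Sweep endpoints in order; track running count of active intervals.
Peak of 4 reached at 12.

4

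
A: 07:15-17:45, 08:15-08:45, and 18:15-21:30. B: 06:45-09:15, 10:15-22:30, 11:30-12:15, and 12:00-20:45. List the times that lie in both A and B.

First set merges to 07:15–17:45, 18:15–21:30.
Second set merges to 06:45–09:15, 10:15–22:30.
07:15–17:45 meets the second set on 07:15–09:15, 10:15–17:45.
18:15–21:30 meets the second set on 18:15–21:30.

07:15–09:15, 10:15–17:45, 18:15–21:30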